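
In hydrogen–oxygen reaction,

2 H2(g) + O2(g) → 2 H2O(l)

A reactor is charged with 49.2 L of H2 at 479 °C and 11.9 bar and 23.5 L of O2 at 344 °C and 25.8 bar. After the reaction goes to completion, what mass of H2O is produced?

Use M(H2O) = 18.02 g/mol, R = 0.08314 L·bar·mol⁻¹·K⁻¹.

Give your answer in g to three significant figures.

n(H2) = PV/RT = (11.9 × 49.2) / (0.08314 × 752.15) = 9.363 mol
n(O2) = PV/RT = (25.8 × 23.5) / (0.08314 × 617.15) = 11.82 mol
For 9.363 mol H2, stoichiometry requires (1/2) × 9.363 = 4.681 mol O2; 11.82 mol is available, so H2 is limiting.
n(H2O) = (2/2) × 9.363 = 9.363 mol
m(H2O) = 9.363 × 18.02 = 168.7 g

169 g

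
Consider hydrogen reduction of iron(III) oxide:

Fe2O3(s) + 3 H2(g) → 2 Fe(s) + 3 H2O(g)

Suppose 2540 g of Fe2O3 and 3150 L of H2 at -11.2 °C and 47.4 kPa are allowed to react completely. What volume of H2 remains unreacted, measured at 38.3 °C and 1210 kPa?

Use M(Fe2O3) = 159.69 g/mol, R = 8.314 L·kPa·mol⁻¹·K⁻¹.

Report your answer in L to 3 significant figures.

44.6 L

n(Fe2O3) = 2540 / 159.69 = 15.91 mol
n(H2) = PV/RT = (47.4 × 3150) / (8.314 × 261.95) = 68.56 mol
For 15.91 mol Fe2O3, stoichiometry requires (3/1) × 15.91 = 47.73 mol H2; 68.56 mol is available, so Fe2O3 is limiting.
n(H2) consumed = (3/1) × 15.91 = 47.73 mol; remaining = 68.56 − 47.73 = 20.83 mol
V(H2) = nRT/P = 20.83 × 8.314 × 311.45 / 1210 = 44.58 L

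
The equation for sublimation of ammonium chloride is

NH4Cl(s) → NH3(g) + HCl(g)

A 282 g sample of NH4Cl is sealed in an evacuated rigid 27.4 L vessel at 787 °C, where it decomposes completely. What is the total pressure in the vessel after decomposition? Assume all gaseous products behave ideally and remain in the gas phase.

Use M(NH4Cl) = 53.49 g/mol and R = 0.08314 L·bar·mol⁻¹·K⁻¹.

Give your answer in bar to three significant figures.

n(NH4Cl) = 282 / 53.49 = 5.272 mol
n(gas produced) = (2/1) × 5.272 = 10.54 mol
P = nRT/V = 10.54 × 0.08314 × 1060.15 / 27.4 = 33.91 bar

33.9 bar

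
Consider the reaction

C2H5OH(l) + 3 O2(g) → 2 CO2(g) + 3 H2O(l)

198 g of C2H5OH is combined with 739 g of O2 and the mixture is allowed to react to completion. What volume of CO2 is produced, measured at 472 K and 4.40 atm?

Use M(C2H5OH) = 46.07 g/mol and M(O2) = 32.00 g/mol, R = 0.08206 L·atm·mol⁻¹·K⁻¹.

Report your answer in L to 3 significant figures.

n(C2H5OH) = 198 / 46.07 = 4.298 mol
n(O2) = 739 / 32.00 = 23.09 mol
For 4.298 mol C2H5OH, stoichiometry requires (3/1) × 4.298 = 12.89 mol O2; 23.09 mol is available, so C2H5OH is limiting.
n(CO2) = (2/1) × 4.298 = 8.596 mol
V(CO2) = nRT/P = 8.596 × 0.08206 × 472 / 4.40 = 75.67 L

75.7 L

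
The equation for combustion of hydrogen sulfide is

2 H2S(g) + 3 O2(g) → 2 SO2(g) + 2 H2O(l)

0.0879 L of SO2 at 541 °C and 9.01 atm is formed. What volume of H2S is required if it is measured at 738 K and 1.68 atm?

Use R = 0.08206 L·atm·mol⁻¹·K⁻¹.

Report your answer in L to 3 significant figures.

0.427 L

n(SO2) = PV/RT = (9.01 × 0.0879) / (0.08206 × 814.15) = 0.01185 mol
n(H2S) = (2/2) × 0.01185 = 0.01185 mol
V = nRT/P = 0.01185 × 0.08206 × 738 / 1.68 = 0.4272 L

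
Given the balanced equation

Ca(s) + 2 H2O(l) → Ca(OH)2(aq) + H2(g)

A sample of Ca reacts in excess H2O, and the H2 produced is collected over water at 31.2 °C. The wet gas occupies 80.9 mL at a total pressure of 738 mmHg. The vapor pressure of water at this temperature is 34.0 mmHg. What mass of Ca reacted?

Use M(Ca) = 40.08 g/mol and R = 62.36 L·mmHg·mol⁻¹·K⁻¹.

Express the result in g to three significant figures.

0.120 g

P(H2) = 738 − 34.0 = 704.0 mmHg
n(H2) = PV/RT = (704.0 × 0.08090) / (62.36 × 304.35) = 0.003001 mol
n(Ca) = (1/1) × 0.003001 = 0.003001 mol
m(Ca) = 0.003001 × 40.08 = 0.1203 g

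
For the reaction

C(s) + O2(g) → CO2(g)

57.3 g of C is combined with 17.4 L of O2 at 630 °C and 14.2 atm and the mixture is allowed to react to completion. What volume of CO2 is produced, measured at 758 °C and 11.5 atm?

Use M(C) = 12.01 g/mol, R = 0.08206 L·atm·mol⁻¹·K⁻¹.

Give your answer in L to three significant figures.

24.5 L

n(C) = 57.3 / 12.01 = 4.771 mol
n(O2) = PV/RT = (14.2 × 17.4) / (0.08206 × 903.15) = 3.334 mol
For 4.771 mol C, stoichiometry requires (1/1) × 4.771 = 4.771 mol O2; 3.334 mol is available, so O2 is limiting.
n(CO2) = (1/1) × 3.334 = 3.334 mol
V(CO2) = nRT/P = 3.334 × 0.08206 × 1031.15 / 11.5 = 24.53 L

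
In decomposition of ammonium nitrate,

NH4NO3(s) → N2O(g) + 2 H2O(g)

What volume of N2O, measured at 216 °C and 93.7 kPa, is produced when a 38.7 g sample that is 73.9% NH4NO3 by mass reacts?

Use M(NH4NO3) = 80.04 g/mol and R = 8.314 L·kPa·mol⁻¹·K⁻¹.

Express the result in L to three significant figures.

15.5 L

mass of NH4NO3 = 38.7 × 73.9/100 = 28.60 g
n(NH4NO3) = 28.60 / 80.04 = 0.3573 mol
n(N2O) = (1/1) × 0.3573 = 0.3573 mol
V = nRT/P = 0.3573 × 8.314 × 489.15 / 93.7 = 15.51 L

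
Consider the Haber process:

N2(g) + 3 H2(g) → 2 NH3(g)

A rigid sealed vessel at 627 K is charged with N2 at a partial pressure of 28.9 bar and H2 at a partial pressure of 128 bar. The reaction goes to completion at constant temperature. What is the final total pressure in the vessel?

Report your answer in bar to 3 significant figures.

99.1 bar

At constant V, partial pressures at 627 K are proportional to moles, so apply stoichiometry directly to pressures.
P(H2) required for 28.9 bar of N2 = (3/1) × 28.9 = 86.70 bar; available 128 bar, so N2 is limiting.
P(H2) remaining = 128 − (3/1) × 28.9 = 41.30 bar
P(gaseous products) = (2)/1 × 28.9 = 57.80 bar
P_total at 627 K = 41.30 + 57.80 = 99.10 bar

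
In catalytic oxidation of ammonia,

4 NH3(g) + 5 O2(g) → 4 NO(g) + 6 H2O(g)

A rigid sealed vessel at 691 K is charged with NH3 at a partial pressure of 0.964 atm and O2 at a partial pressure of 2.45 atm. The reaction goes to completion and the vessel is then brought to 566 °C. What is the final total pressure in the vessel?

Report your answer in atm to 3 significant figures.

Because the vessel is rigid and T is held at 691 K, work the stoichiometry in partial pressures (P_i = n_iRT/V).
P(O2) required for 0.964 atm of NH3 = (5/4) × 0.964 = 1.205 atm; available 2.45 atm, so NH3 is limiting.
P(O2) remaining = 2.45 − (5/4) × 0.964 = 1.245 atm
P(gaseous products) = (4+6)/4 × 0.964 = 2.410 atm
P_total at 691 K = 1.245 + 2.410 = 3.655 atm
Scaling to 566 °C: P = 3.655 × 839.15/691 = 4.439 atm

4.44 atm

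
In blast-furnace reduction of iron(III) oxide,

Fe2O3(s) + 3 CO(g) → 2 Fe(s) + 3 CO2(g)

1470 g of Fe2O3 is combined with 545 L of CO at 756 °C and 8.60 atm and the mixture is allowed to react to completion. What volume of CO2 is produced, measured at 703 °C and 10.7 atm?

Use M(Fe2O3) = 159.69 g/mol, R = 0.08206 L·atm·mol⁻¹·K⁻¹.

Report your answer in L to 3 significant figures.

n(Fe2O3) = 1470 / 159.69 = 9.205 mol
n(CO) = PV/RT = (8.60 × 545) / (0.08206 × 1029.15) = 55.50 mol
For 9.205 mol Fe2O3, stoichiometry requires (3/1) × 9.205 = 27.62 mol CO; 55.50 mol is available, so Fe2O3 is limiting.
n(CO2) = (3/1) × 9.205 = 27.62 mol
V(CO2) = nRT/P = 27.62 × 0.08206 × 976.15 / 10.7 = 206.8 L

207 L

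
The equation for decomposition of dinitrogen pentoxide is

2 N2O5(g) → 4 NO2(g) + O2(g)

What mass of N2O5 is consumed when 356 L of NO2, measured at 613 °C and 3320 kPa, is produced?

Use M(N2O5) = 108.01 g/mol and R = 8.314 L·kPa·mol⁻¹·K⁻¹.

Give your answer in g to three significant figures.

8660 g

n(NO2) = PV/RT = (3320 × 356) / (8.314 × 886.15) = 160.4 mol
n(N2O5) = (2/4) × 160.4 = 80.20 mol
m(N2O5) = 80.20 × 108.01 = 8662 g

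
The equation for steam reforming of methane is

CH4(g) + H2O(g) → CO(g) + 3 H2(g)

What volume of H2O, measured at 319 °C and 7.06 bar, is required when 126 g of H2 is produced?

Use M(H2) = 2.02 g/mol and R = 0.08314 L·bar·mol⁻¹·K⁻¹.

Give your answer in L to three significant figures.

145 L

n(H2) = 126.0 / 2.02 = 62.38 mol
n(H2O) = (1/3) × 62.38 = 20.79 mol
V = nRT/P = 20.79 × 0.08314 × 592.15 / 7.06 = 145.0 L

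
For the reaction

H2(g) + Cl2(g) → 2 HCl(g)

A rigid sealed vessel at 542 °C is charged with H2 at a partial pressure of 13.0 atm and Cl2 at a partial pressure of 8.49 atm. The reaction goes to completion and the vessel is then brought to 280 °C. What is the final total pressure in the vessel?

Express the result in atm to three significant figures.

14.6 atm

With V and T fixed, P_i ∝ n_i, so the mole ratios apply directly to partial pressures at 542 °C.
P(Cl2) required for 13.0 atm of H2 = (1/1) × 13.0 = 13.00 atm; available 8.49 atm, so Cl2 is limiting.
P(H2) remaining = 13.0 − (1/1) × 8.49 = 4.510 atm
P(gaseous products) = (2)/1 × 8.49 = 16.98 atm
P_total at 542 °C = 4.510 + 16.98 = 21.49 atm
Scaling to 280 °C: P = 21.49 × 553.15/815.15 = 14.58 atm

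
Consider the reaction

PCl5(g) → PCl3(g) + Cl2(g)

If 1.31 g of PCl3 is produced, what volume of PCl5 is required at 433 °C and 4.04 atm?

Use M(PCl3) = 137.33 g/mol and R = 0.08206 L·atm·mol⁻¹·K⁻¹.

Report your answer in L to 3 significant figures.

0.137 L

n(PCl3) = 1.310 / 137.33 = 0.009539 mol
n(PCl5) = (1/1) × 0.009539 = 0.009539 mol
V = nRT/P = 0.009539 × 0.08206 × 706.15 / 4.04 = 0.1368 L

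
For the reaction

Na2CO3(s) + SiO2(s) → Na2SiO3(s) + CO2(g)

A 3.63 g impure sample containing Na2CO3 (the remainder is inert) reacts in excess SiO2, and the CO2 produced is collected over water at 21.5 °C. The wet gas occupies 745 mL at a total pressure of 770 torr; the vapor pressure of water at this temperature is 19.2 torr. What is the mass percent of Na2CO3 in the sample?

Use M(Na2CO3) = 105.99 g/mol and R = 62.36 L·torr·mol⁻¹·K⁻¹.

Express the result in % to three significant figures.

P(CO2) = 770 − 19.2 = 750.8 torr
n(CO2) = PV/RT = (750.8 × 0.7450) / (62.36 × 294.65) = 0.03044 mol
n(Na2CO3) = (1/1) × 0.03044 = 0.03044 mol
m(Na2CO3) = 0.03044 × 105.99 = 3.226 g
%Na2CO3 = 3.226 / 3.63 × 100 = 88.87%

88.9 %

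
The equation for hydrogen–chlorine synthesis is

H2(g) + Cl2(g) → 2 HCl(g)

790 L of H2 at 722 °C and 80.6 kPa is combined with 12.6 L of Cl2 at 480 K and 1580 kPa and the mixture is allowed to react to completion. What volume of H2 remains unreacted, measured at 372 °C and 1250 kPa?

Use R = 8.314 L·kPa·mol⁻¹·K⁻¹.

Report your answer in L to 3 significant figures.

n(H2) = PV/RT = (80.6 × 790) / (8.314 × 995.15) = 7.696 mol
n(Cl2) = PV/RT = (1580 × 12.6) / (8.314 × 480) = 4.989 mol
For 7.696 mol H2, stoichiometry requires (1/1) × 7.696 = 7.696 mol Cl2; 4.989 mol is available, so Cl2 is limiting.
n(H2) consumed = (1/1) × 4.989 = 4.989 mol; remaining = 7.696 − 4.989 = 2.707 mol
V(H2) = nRT/P = 2.707 × 8.314 × 645.15 / 1250 = 11.62 L

11.6 L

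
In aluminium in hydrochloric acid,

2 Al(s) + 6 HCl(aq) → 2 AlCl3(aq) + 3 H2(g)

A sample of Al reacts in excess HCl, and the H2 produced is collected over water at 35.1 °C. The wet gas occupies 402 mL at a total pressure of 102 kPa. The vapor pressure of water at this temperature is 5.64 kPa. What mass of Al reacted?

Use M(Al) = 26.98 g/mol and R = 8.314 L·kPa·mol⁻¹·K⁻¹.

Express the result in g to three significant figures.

P(H2) = 102 − 5.64 = 96.36 kPa
n(H2) = PV/RT = (96.36 × 0.4020) / (8.314 × 308.25) = 0.01512 mol
n(Al) = (2/3) × 0.01512 = 0.01008 mol
m(Al) = 0.01008 × 26.98 = 0.2720 g

0.272 g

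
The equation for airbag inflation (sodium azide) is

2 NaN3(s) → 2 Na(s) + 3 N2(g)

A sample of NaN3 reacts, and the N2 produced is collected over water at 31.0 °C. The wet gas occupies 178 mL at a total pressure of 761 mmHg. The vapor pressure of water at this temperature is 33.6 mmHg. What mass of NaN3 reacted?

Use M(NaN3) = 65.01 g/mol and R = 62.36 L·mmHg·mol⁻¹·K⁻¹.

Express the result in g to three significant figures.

P(N2) = 761 − 33.6 = 727.4 mmHg
n(N2) = PV/RT = (727.4 × 0.1780) / (62.36 × 304.15) = 0.006827 mol
n(NaN3) = (2/3) × 0.006827 = 0.004551 mol
m(NaN3) = 0.004551 × 65.01 = 0.2959 g

0.296 g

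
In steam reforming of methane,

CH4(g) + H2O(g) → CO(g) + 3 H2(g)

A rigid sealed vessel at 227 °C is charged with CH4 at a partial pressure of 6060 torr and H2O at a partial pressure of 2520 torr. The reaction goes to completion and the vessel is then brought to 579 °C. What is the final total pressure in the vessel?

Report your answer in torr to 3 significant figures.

23200 torr

At constant V, partial pressures at 227 °C are proportional to moles, so apply stoichiometry directly to pressures.
P(H2O) required for 6060 torr of CH4 = (1/1) × 6060 = 6060 torr; available 2520 torr, so H2O is limiting.
P(CH4) remaining = 6060 − (1/1) × 2520 = 3540 torr
P(gaseous products) = (1+3)/1 × 2520 = 10080 torr
P_total at 227 °C = 3540 + 10080 = 13620 torr
Scaling to 579 °C: P = 13620 × 852.15/500.15 = 23210 torr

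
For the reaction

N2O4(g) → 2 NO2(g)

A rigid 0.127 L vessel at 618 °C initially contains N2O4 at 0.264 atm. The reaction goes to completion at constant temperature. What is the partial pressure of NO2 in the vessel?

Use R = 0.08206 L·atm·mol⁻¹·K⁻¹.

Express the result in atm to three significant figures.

n(N2O4)₀ = PV/RT = (0.264 × 0.127) / (0.08206 × 891.15) = 0.0004585 mol
n(NO2) = (2/1) × 0.0004585 = 0.0009170 mol
P(NO2) = nRT/V = 0.0009170 × 0.08206 × 891.15 / 0.127 = 0.5280 atm

0.528 atm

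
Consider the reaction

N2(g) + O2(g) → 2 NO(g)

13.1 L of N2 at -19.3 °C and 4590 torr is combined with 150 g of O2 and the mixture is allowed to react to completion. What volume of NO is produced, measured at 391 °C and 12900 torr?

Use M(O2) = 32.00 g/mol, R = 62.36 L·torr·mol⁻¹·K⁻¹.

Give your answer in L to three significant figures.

n(N2) = PV/RT = (4590 × 13.1) / (62.36 × 253.85) = 3.798 mol
n(O2) = 150 / 32.00 = 4.688 mol
For 3.798 mol N2, stoichiometry requires (1/1) × 3.798 = 3.798 mol O2; 4.688 mol is available, so N2 is limiting.
n(NO) = (2/1) × 3.798 = 7.596 mol
V(NO) = nRT/P = 7.596 × 62.36 × 664.15 / 12900 = 24.39 L

24.4 L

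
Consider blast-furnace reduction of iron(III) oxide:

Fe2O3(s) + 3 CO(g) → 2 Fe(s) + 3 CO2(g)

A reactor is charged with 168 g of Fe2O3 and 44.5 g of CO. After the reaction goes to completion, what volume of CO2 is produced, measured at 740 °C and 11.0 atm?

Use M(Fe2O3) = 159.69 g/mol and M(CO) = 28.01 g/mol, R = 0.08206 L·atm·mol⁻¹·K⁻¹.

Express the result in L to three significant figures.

n(Fe2O3) = 168 / 159.69 = 1.052 mol
n(CO) = 44.5 / 28.01 = 1.589 mol
For 1.052 mol Fe2O3, stoichiometry requires (3/1) × 1.052 = 3.156 mol CO; 1.589 mol is available, so CO is limiting.
n(CO2) = (3/3) × 1.589 = 1.589 mol
V(CO2) = nRT/P = 1.589 × 0.08206 × 1013.15 / 11.0 = 12.01 L

12.0 L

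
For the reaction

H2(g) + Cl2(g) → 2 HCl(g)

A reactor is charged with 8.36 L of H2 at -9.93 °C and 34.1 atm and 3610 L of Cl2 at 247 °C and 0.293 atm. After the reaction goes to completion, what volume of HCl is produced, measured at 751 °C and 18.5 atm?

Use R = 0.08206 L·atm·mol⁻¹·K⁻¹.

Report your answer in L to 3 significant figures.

n(H2) = PV/RT = (34.1 × 8.36) / (0.08206 × 263.22) = 13.20 mol
n(Cl2) = PV/RT = (0.293 × 3610) / (0.08206 × 520.15) = 24.78 mol
For 13.20 mol H2, stoichiometry requires (1/1) × 13.20 = 13.20 mol Cl2; 24.78 mol is available, so H2 is limiting.
n(HCl) = (2/1) × 13.20 = 26.40 mol
V(HCl) = nRT/P = 26.40 × 0.08206 × 1024.15 / 18.5 = 119.9 L

120 L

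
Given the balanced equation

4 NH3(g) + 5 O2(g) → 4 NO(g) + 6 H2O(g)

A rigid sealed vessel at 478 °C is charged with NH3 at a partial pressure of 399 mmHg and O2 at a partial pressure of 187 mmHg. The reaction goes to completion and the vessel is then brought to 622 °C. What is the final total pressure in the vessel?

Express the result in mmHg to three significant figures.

At constant V, partial pressures at 478 °C are proportional to moles, so apply stoichiometry directly to pressures.
P(O2) required for 399 mmHg of NH3 = (5/4) × 399 = 498.8 mmHg; available 187 mmHg, so O2 is limiting.
P(NH3) remaining = 399 − (4/5) × 187 = 249.4 mmHg
P(gaseous products) = (4+6)/5 × 187 = 374.0 mmHg
P_total at 478 °C = 249.4 + 374.0 = 623.4 mmHg
Scaling to 622 °C: P = 623.4 × 895.15/751.15 = 742.9 mmHg

743 mmHg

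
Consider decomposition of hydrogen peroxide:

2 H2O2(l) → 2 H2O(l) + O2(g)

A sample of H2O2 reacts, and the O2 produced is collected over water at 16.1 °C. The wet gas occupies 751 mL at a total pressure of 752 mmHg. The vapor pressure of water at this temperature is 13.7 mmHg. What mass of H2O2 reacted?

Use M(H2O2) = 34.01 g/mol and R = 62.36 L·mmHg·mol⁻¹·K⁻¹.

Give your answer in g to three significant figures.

2.09 g

P(O2) = 752 − 13.7 = 738.3 mmHg
n(O2) = PV/RT = (738.3 × 0.7510) / (62.36 × 289.25) = 0.03074 mol
n(H2O2) = (2/1) × 0.03074 = 0.06148 mol
m(H2O2) = 0.06148 × 34.01 = 2.091 g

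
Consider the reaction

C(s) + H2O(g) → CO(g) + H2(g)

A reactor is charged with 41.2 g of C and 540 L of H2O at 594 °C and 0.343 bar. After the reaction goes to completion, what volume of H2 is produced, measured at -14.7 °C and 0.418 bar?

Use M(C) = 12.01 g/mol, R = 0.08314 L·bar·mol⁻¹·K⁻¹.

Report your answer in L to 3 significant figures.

132 L

n(C) = 41.2 / 12.01 = 3.430 mol
n(H2O) = PV/RT = (0.343 × 540) / (0.08314 × 867.15) = 2.569 mol
For 3.430 mol C, stoichiometry requires (1/1) × 3.430 = 3.430 mol H2O; 2.569 mol is available, so H2O is limiting.
n(H2) = (1/1) × 2.569 = 2.569 mol
V(H2) = nRT/P = 2.569 × 0.08314 × 258.45 / 0.418 = 132.1 L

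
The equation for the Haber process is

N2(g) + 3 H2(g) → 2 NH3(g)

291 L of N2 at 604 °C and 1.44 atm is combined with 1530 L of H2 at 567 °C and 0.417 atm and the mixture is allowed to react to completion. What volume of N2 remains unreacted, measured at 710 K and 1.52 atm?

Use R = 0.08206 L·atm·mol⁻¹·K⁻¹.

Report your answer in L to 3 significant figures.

n(N2) = PV/RT = (1.44 × 291) / (0.08206 × 877.15) = 5.822 mol
n(H2) = PV/RT = (0.417 × 1530) / (0.08206 × 840.15) = 9.254 mol
For 5.822 mol N2, stoichiometry requires (3/1) × 5.822 = 17.47 mol H2; 9.254 mol is available, so H2 is limiting.
n(N2) consumed = (1/3) × 9.254 = 3.085 mol; remaining = 5.822 − 3.085 = 2.737 mol
V(N2) = nRT/P = 2.737 × 0.08206 × 710 / 1.52 = 104.9 L

105 L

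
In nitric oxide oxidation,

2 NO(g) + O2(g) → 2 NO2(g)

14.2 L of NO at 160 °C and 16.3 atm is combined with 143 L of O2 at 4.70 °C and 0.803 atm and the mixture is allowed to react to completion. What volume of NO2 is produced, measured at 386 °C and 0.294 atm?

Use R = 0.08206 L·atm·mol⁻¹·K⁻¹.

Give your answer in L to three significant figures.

n(NO) = PV/RT = (16.3 × 14.2) / (0.08206 × 433.15) = 6.512 mol
n(O2) = PV/RT = (0.803 × 143) / (0.08206 × 277.85) = 5.036 mol
For 6.512 mol NO, stoichiometry requires (1/2) × 6.512 = 3.256 mol O2; 5.036 mol is available, so NO is limiting.
n(NO2) = (2/2) × 6.512 = 6.512 mol
V(NO2) = nRT/P = 6.512 × 0.08206 × 659.15 / 0.294 = 1198 L

1200 L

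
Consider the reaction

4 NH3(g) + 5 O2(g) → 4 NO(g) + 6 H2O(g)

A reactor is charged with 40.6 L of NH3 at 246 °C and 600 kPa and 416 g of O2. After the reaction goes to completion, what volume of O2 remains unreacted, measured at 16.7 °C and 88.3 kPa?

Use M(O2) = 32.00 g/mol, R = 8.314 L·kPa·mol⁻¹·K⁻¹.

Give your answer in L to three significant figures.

162 L

n(NH3) = PV/RT = (600 × 40.6) / (8.314 × 519.15) = 5.644 mol
n(O2) = 416 / 32.00 = 13.00 mol
For 5.644 mol NH3, stoichiometry requires (5/4) × 5.644 = 7.055 mol O2; 13.00 mol is available, so NH3 is limiting.
n(O2) consumed = (5/4) × 5.644 = 7.055 mol; remaining = 13.00 − 7.055 = 5.945 mol
V(O2) = nRT/P = 5.945 × 8.314 × 289.85 / 88.3 = 162.2 L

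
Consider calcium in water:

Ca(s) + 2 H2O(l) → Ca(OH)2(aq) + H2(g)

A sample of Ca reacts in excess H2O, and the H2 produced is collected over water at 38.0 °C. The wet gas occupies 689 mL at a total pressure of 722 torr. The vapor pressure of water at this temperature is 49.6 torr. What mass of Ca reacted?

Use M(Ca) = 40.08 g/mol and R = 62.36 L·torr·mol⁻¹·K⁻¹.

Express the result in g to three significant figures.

P(H2) = 722 − 49.6 = 672.4 torr
n(H2) = PV/RT = (672.4 × 0.6890) / (62.36 × 311.15) = 0.02388 mol
n(Ca) = (1/1) × 0.02388 = 0.02388 mol
m(Ca) = 0.02388 × 40.08 = 0.9571 g

0.957 g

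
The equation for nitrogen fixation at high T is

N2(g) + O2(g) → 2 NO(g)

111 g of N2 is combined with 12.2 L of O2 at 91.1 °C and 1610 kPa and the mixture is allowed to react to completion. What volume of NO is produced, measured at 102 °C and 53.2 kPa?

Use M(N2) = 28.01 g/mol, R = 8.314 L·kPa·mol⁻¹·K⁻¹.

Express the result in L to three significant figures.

465 L

n(N2) = 111 / 28.01 = 3.963 mol
n(O2) = PV/RT = (1610 × 12.2) / (8.314 × 364.25) = 6.486 mol
For 3.963 mol N2, stoichiometry requires (1/1) × 3.963 = 3.963 mol O2; 6.486 mol is available, so N2 is limiting.
n(NO) = (2/1) × 3.963 = 7.926 mol
V(NO) = nRT/P = 7.926 × 8.314 × 375.15 / 53.2 = 464.7 L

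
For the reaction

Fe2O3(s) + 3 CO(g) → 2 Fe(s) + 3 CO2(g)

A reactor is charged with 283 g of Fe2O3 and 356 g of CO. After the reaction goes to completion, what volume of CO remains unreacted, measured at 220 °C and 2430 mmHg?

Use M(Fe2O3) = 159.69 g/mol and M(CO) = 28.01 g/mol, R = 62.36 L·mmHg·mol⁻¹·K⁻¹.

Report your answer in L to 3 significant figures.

n(Fe2O3) = 283 / 159.69 = 1.772 mol
n(CO) = 356 / 28.01 = 12.71 mol
For 1.772 mol Fe2O3, stoichiometry requires (3/1) × 1.772 = 5.316 mol CO; 12.71 mol is available, so Fe2O3 is limiting.
n(CO) consumed = (3/1) × 1.772 = 5.316 mol; remaining = 12.71 − 5.316 = 7.394 mol
V(CO) = nRT/P = 7.394 × 62.36 × 493.15 / 2430 = 93.57 L

93.6 L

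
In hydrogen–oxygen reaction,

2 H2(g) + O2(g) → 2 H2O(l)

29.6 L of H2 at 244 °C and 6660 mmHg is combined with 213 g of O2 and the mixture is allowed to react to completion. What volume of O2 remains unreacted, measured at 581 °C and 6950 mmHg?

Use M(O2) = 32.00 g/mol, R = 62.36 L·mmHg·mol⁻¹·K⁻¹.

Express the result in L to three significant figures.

n(H2) = PV/RT = (6660 × 29.6) / (62.36 × 517.15) = 6.113 mol
n(O2) = 213 / 32.00 = 6.656 mol
For 6.113 mol H2, stoichiometry requires (1/2) × 6.113 = 3.057 mol O2; 6.656 mol is available, so H2 is limiting.
n(O2) consumed = (1/2) × 6.113 = 3.057 mol; remaining = 6.656 − 3.057 = 3.599 mol
V(O2) = nRT/P = 3.599 × 62.36 × 854.15 / 6950 = 27.58 L

27.6 L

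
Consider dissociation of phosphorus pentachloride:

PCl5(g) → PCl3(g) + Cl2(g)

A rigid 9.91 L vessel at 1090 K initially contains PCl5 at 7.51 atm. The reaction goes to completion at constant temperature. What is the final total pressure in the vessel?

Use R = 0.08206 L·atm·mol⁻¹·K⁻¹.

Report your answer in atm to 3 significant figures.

Since T and V are fixed, P_final/P_initial = n_final/n_initial = 2/1.
P_final = (2/1) × 7.51 = 15.02 atm

15.0 atm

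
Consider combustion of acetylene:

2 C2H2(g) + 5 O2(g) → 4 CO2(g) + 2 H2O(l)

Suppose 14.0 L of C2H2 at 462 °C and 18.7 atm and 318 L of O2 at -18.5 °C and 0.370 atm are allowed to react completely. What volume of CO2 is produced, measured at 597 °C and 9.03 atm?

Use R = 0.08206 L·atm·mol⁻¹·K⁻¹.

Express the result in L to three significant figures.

n(C2H2) = PV/RT = (18.7 × 14.0) / (0.08206 × 735.15) = 4.340 mol
n(O2) = PV/RT = (0.370 × 318) / (0.08206 × 254.65) = 5.631 mol
For 4.340 mol C2H2, stoichiometry requires (5/2) × 4.340 = 10.85 mol O2; 5.631 mol is available, so O2 is limiting.
n(CO2) = (4/5) × 5.631 = 4.505 mol
V(CO2) = nRT/P = 4.505 × 0.08206 × 870.15 / 9.03 = 35.62 L

35.6 L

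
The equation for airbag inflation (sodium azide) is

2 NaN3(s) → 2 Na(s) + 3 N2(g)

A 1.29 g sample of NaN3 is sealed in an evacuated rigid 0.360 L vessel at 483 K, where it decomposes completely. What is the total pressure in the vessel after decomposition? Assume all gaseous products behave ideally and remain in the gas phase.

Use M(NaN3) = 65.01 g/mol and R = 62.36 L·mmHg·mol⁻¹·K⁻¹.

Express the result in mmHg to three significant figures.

n(NaN3) = 1.29 / 65.01 = 0.01984 mol
n(gas produced) = (3/2) × 0.01984 = 0.02976 mol
P = nRT/V = 0.02976 × 62.36 × 483 / 0.360 = 2490 mmHg

2490 mmHg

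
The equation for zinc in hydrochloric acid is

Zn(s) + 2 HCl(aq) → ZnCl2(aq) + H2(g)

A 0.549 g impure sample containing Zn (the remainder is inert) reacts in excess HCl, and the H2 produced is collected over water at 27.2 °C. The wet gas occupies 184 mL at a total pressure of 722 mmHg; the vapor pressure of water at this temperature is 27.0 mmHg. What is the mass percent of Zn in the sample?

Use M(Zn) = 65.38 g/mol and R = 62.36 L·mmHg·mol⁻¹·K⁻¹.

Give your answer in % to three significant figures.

P(H2) = 722 − 27.0 = 695.0 mmHg
n(H2) = PV/RT = (695.0 × 0.1840) / (62.36 × 300.35) = 0.006828 mol
n(Zn) = (1/1) × 0.006828 = 0.006828 mol
m(Zn) = 0.006828 × 65.38 = 0.4464 g
%Zn = 0.4464 / 0.549 × 100 = 81.31%

81.3 %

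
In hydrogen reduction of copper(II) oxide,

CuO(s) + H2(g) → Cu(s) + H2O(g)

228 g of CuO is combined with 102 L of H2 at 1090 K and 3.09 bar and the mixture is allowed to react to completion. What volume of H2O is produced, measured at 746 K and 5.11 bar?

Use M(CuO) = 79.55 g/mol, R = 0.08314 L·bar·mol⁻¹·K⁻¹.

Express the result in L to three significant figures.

34.8 L

n(CuO) = 228 / 79.55 = 2.866 mol
n(H2) = PV/RT = (3.09 × 102) / (0.08314 × 1090) = 3.478 mol
For 2.866 mol CuO, stoichiometry requires (1/1) × 2.866 = 2.866 mol H2; 3.478 mol is available, so CuO is limiting.
n(H2O) = (1/1) × 2.866 = 2.866 mol
V(H2O) = nRT/P = 2.866 × 0.08314 × 746 / 5.11 = 34.79 L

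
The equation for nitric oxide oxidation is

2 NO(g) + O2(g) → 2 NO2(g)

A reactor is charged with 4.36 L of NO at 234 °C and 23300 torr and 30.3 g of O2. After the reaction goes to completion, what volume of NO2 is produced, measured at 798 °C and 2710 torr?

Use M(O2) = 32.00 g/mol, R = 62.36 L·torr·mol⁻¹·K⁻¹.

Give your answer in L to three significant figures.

46.7 L

n(NO) = PV/RT = (23300 × 4.36) / (62.36 × 507.15) = 3.212 mol
n(O2) = 30.3 / 32.00 = 0.9469 mol
For 3.212 mol NO, stoichiometry requires (1/2) × 3.212 = 1.606 mol O2; 0.9469 mol is available, so O2 is limiting.
n(NO2) = (2/1) × 0.9469 = 1.894 mol
V(NO2) = nRT/P = 1.894 × 62.36 × 1071.15 / 2710 = 46.68 L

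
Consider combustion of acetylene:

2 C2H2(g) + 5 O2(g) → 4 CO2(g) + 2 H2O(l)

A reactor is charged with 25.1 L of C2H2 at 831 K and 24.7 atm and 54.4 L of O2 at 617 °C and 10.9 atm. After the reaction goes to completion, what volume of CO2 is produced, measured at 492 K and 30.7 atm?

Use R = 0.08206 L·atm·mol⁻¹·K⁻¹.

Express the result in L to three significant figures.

8.54 L

n(C2H2) = PV/RT = (24.7 × 25.1) / (0.08206 × 831) = 9.092 mol
n(O2) = PV/RT = (10.9 × 54.4) / (0.08206 × 890.15) = 8.118 mol
For 9.092 mol C2H2, stoichiometry requires (5/2) × 9.092 = 22.73 mol O2; 8.118 mol is available, so O2 is limiting.
n(CO2) = (4/5) × 8.118 = 6.494 mol
V(CO2) = nRT/P = 6.494 × 0.08206 × 492 / 30.7 = 8.540 L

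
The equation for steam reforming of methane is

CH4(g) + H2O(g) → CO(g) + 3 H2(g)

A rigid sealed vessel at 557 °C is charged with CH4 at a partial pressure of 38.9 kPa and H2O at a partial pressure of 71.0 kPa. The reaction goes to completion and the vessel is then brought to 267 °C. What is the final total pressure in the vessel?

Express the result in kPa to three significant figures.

At constant V, partial pressures at 557 °C are proportional to moles, so apply stoichiometry directly to pressures.
P(H2O) required for 38.9 kPa of CH4 = (1/1) × 38.9 = 38.90 kPa; available 71.0 kPa, so CH4 is limiting.
P(H2O) remaining = 71.0 − (1/1) × 38.9 = 32.10 kPa
P(gaseous products) = (1+3)/1 × 38.9 = 155.6 kPa
P_total at 557 °C = 32.10 + 155.6 = 187.7 kPa
Scaling to 267 °C: P = 187.7 × 540.15/830.15 = 122.1 kPa

122 kPa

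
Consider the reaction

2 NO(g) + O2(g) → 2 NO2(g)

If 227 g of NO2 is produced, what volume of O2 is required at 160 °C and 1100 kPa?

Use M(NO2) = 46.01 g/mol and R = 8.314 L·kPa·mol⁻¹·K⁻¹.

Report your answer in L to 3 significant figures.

n(NO2) = 227.0 / 46.01 = 4.934 mol
n(O2) = (1/2) × 4.934 = 2.467 mol
V = nRT/P = 2.467 × 8.314 × 433.15 / 1100 = 8.077 L

8.08 L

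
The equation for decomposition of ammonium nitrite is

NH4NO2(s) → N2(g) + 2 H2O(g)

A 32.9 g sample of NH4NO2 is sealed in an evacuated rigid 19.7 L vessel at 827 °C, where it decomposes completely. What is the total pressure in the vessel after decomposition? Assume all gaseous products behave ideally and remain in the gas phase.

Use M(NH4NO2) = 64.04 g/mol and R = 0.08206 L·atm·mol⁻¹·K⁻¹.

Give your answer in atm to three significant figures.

7.06 atm

n(NH4NO2) = 32.9 / 64.04 = 0.5137 mol
n(gas produced) = (3/1) × 0.5137 = 1.541 mol
P = nRT/V = 1.541 × 0.08206 × 1100.15 / 19.7 = 7.062 atm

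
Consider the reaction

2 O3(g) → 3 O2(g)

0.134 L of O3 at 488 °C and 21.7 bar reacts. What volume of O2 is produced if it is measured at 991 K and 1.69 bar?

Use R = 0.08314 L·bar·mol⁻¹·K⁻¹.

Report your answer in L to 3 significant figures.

n(O3) = PV/RT = (21.7 × 0.134) / (0.08314 × 761.15) = 0.04595 mol
n(O2) = (3/2) × 0.04595 = 0.06893 mol
V = nRT/P = 0.06893 × 0.08314 × 991 / 1.69 = 3.361 L

3.36 L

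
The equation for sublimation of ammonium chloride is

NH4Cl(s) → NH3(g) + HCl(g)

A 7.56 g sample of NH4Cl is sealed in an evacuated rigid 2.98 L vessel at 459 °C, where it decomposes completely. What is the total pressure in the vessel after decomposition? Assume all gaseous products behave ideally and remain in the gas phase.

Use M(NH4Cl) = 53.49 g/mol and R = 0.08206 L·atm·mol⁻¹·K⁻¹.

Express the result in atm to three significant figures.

5.70 atm

n(NH4Cl) = 7.56 / 53.49 = 0.1413 mol
n(gas produced) = (2/1) × 0.1413 = 0.2826 mol
P = nRT/V = 0.2826 × 0.08206 × 732.15 / 2.98 = 5.698 atm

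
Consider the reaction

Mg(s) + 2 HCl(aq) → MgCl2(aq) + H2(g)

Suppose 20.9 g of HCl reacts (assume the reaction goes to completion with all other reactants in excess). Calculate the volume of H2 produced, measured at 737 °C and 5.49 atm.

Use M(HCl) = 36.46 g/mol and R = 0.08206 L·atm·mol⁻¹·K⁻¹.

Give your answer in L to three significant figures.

n(HCl) = 20.90 / 36.46 = 0.5732 mol
n(H2) = (1/2) × 0.5732 = 0.2866 mol
V = nRT/P = 0.2866 × 0.08206 × 1010.15 / 5.49 = 4.327 L

4.33 L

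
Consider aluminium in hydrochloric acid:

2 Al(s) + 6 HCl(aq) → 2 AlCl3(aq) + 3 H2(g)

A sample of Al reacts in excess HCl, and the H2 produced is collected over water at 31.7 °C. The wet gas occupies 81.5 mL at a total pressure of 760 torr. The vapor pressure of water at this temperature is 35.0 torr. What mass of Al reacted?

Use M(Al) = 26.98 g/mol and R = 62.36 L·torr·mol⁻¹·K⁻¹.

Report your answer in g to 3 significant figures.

0.0559 g

P(H2) = 760 − 35.0 = 725.0 torr
n(H2) = PV/RT = (725.0 × 0.08150) / (62.36 × 304.85) = 0.003108 mol
n(Al) = (2/3) × 0.003108 = 0.002072 mol
m(Al) = 0.002072 × 26.98 = 0.05590 g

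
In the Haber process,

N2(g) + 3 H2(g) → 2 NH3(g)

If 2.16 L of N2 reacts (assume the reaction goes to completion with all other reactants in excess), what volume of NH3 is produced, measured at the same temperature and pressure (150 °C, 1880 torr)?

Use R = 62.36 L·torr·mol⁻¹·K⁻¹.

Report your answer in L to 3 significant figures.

4.32 L

At constant T and P, gas volumes are in the mole ratio: V(NH3) = (2/1) × 2.16 = 4.320 L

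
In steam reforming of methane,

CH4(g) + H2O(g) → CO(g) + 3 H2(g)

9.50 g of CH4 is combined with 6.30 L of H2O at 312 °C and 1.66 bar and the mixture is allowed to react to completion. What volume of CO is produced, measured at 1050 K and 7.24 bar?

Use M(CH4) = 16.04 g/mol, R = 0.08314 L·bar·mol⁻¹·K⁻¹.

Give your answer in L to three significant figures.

2.59 L

n(CH4) = 9.50 / 16.04 = 0.5923 mol
n(H2O) = PV/RT = (1.66 × 6.30) / (0.08314 × 585.15) = 0.2150 mol
For 0.5923 mol CH4, stoichiometry requires (1/1) × 0.5923 = 0.5923 mol H2O; 0.2150 mol is available, so H2O is limiting.
n(CO) = (1/1) × 0.2150 = 0.2150 mol
V(CO) = nRT/P = 0.2150 × 0.08314 × 1050 / 7.24 = 2.592 L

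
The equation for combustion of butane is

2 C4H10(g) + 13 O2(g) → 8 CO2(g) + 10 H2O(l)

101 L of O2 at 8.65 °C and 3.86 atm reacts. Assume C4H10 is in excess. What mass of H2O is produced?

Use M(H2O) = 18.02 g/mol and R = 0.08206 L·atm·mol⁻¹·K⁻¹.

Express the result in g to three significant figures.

n(O2) = PV/RT = (3.86 × 101) / (0.08206 × 281.8) = 16.86 mol
n(H2O) = (10/13) × 16.86 = 12.97 mol
m(H2O) = 12.97 × 18.02 = 233.7 g

234 g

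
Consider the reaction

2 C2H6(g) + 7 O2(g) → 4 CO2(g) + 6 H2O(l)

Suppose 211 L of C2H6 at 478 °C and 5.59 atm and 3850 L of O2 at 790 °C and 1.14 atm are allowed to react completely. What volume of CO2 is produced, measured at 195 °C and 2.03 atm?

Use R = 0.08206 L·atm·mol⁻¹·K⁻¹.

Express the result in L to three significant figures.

n(C2H6) = PV/RT = (5.59 × 211) / (0.08206 × 751.15) = 19.14 mol
n(O2) = PV/RT = (1.14 × 3850) / (0.08206 × 1063.15) = 50.31 mol
For 19.14 mol C2H6, stoichiometry requires (7/2) × 19.14 = 66.99 mol O2; 50.31 mol is available, so O2 is limiting.
n(CO2) = (4/7) × 50.31 = 28.75 mol
V(CO2) = nRT/P = 28.75 × 0.08206 × 468.15 / 2.03 = 544.1 L

544 L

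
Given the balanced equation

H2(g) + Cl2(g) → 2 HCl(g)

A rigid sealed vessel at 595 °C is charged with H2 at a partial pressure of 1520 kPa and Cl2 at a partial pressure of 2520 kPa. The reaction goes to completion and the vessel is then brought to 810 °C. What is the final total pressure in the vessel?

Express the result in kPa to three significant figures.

5040 kPa

With V and T fixed, P_i ∝ n_i, so the mole ratios apply directly to partial pressures at 595 °C.
P(Cl2) required for 1520 kPa of H2 = (1/1) × 1520 = 1520 kPa; available 2520 kPa, so H2 is limiting.
P(Cl2) remaining = 2520 − (1/1) × 1520 = 1000 kPa
P(gaseous products) = (2)/1 × 1520 = 3040 kPa
P_total at 595 °C = 1000 + 3040 = 4040 kPa
Scaling to 810 °C: P = 4040 × 1083.15/868.15 = 5041 kPa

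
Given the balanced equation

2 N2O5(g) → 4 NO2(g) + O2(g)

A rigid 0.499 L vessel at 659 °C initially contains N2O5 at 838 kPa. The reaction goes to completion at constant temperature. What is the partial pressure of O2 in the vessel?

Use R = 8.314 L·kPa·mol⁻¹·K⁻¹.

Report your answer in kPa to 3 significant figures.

419 kPa

n(N2O5)₀ = PV/RT = (838 × 0.499) / (8.314 × 932.15) = 0.05396 mol
n(O2) = (1/2) × 0.05396 = 0.02698 mol
P(O2) = nRT/V = 0.02698 × 8.314 × 932.15 / 0.499 = 419.0 kPa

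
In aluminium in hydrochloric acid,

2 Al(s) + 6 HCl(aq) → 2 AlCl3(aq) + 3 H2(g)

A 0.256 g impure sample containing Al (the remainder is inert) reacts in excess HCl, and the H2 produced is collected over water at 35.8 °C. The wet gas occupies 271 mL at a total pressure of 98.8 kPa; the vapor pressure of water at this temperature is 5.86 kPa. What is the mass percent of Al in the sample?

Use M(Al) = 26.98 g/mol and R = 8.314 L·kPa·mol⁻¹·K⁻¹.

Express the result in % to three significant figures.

P(H2) = 98.8 − 5.86 = 92.94 kPa
n(H2) = PV/RT = (92.94 × 0.2710) / (8.314 × 308.95) = 0.009806 mol
n(Al) = (2/3) × 0.009806 = 0.006537 mol
m(Al) = 0.006537 × 26.98 = 0.1764 g
%Al = 0.1764 / 0.256 × 100 = 68.91%

68.9 %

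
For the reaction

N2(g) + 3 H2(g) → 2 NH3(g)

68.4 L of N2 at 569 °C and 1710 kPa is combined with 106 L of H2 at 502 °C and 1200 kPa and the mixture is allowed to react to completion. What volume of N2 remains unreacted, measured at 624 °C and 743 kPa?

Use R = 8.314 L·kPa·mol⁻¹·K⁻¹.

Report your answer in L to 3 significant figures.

102 L

n(N2) = PV/RT = (1710 × 68.4) / (8.314 × 842.15) = 16.71 mol
n(H2) = PV/RT = (1200 × 106) / (8.314 × 775.15) = 19.74 mol
For 16.71 mol N2, stoichiometry requires (3/1) × 16.71 = 50.13 mol H2; 19.74 mol is available, so H2 is limiting.
n(N2) consumed = (1/3) × 19.74 = 6.580 mol; remaining = 16.71 − 6.580 = 10.13 mol
V(N2) = nRT/P = 10.13 × 8.314 × 897.15 / 743 = 101.7 L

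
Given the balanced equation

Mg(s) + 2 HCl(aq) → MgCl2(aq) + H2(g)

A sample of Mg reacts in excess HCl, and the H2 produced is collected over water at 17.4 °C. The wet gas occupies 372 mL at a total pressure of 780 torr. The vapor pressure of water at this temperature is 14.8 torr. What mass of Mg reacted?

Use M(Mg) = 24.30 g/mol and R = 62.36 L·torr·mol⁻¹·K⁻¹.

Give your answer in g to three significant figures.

0.382 g

P(H2) = 780 − 14.8 = 765.2 torr
n(H2) = PV/RT = (765.2 × 0.3720) / (62.36 × 290.55) = 0.01571 mol
n(Mg) = (1/1) × 0.01571 = 0.01571 mol
m(Mg) = 0.01571 × 24.30 = 0.3818 g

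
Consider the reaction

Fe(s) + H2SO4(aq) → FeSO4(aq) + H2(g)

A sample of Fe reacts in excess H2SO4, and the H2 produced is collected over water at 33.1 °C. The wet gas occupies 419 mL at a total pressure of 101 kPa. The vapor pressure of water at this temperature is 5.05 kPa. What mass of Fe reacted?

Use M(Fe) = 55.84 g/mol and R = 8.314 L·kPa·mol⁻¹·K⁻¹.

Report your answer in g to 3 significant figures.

P(H2) = 101 − 5.05 = 95.95 kPa
n(H2) = PV/RT = (95.95 × 0.4190) / (8.314 × 306.25) = 0.01579 mol
n(Fe) = (1/1) × 0.01579 = 0.01579 mol
m(Fe) = 0.01579 × 55.84 = 0.8817 g

0.882 g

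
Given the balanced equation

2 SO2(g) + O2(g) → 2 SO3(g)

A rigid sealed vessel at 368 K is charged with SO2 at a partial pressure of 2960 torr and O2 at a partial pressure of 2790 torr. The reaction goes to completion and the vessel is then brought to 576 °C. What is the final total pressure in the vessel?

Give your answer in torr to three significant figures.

9850 torr

Because the vessel is rigid and T is held at 368 K, work the stoichiometry in partial pressures (P_i = n_iRT/V).
P(O2) required for 2960 torr of SO2 = (1/2) × 2960 = 1480 torr; available 2790 torr, so SO2 is limiting.
P(O2) remaining = 2790 − (1/2) × 2960 = 1310 torr
P(gaseous products) = (2)/2 × 2960 = 2960 torr
P_total at 368 K = 1310 + 2960 = 4270 torr
Scaling to 576 °C: P = 4270 × 849.15/368 = 9853 torr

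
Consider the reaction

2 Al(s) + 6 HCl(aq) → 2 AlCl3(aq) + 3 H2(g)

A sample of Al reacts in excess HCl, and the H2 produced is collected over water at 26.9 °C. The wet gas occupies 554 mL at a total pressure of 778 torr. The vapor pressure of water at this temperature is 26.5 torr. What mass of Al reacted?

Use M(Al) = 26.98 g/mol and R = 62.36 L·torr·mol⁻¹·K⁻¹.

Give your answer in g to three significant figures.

P(H2) = 778 − 26.5 = 751.5 torr
n(H2) = PV/RT = (751.5 × 0.5540) / (62.36 × 300.05) = 0.02225 mol
n(Al) = (2/3) × 0.02225 = 0.01483 mol
m(Al) = 0.01483 × 26.98 = 0.4001 g

0.400 g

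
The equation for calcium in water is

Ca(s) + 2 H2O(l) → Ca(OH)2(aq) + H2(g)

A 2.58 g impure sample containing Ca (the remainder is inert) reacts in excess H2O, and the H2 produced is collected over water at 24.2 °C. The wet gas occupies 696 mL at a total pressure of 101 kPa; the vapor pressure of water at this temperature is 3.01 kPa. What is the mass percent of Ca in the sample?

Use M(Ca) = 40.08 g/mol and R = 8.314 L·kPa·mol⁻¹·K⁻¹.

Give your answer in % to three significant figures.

P(H2) = 101 − 3.01 = 97.99 kPa
n(H2) = PV/RT = (97.99 × 0.6960) / (8.314 × 297.35) = 0.02759 mol
n(Ca) = (1/1) × 0.02759 = 0.02759 mol
m(Ca) = 0.02759 × 40.08 = 1.106 g
%Ca = 1.106 / 2.58 × 100 = 42.87%

42.9 %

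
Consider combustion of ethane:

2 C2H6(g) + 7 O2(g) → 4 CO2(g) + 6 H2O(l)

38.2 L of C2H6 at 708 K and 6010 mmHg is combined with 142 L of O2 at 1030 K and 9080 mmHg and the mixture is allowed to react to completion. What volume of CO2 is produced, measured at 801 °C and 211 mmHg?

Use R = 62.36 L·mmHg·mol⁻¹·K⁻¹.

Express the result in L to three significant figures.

3300 L

n(C2H6) = PV/RT = (6010 × 38.2) / (62.36 × 708) = 5.200 mol
n(O2) = PV/RT = (9080 × 142) / (62.36 × 1030) = 20.07 mol
For 5.200 mol C2H6, stoichiometry requires (7/2) × 5.200 = 18.20 mol O2; 20.07 mol is available, so C2H6 is limiting.
n(CO2) = (4/2) × 5.200 = 10.40 mol
V(CO2) = nRT/P = 10.40 × 62.36 × 1074.15 / 211 = 3302 L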